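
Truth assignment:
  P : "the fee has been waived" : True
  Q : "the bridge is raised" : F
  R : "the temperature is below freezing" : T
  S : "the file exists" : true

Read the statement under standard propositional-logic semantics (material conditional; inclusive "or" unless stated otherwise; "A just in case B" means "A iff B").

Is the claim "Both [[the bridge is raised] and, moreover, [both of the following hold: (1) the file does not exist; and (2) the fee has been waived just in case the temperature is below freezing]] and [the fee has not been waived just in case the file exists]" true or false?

Values: Q=F, S=T, P=T, R=T.
Formalization: (Q & (~S & (P <-> R))) & (~P <-> S)

~S = ~T = F
P <-> R = T <-> T = T
~S & (P <-> R) = F & T = F
Q & (~S & (P <-> R)) = F & F = F
~P = ~T = F
~P <-> S = F <-> T = F
(Q & (~S & (P <-> R))) & (~P <-> S) = F & F = F

False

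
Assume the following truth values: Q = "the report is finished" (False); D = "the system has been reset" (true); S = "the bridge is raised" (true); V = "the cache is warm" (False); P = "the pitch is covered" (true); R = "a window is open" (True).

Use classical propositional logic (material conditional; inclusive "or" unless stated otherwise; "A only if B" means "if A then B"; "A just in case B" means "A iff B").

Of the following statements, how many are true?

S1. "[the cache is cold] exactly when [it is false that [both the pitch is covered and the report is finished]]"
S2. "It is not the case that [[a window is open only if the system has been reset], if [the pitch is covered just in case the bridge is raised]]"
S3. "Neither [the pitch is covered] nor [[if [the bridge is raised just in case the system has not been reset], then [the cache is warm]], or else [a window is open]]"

1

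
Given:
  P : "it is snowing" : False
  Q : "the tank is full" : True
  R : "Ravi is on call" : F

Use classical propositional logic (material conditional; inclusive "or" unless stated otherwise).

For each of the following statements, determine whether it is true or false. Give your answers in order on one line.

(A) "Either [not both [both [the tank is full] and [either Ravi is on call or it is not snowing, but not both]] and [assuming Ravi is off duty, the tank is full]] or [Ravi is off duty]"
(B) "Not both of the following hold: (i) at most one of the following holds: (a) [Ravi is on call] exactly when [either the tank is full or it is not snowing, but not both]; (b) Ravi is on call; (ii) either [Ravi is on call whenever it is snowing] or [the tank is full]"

(A): Formalization: ((Q & (R xor ~P)) nand (~R -> Q)) | ~R

~P = ~F = T
R xor ~P = F xor T = T
Q & (R xor ~P) = T & T = T
~R = ~F = T
~R -> Q = T -> T = T
(Q & (R xor ~P)) nand (~R -> Q) = T nand T = F
~R = ~F = T
((Q & (R xor ~P)) nand (~R -> Q)) | ~R = F | T = T
Thus (A) is true.

(B): Parsed as ((R <-> (Q xor ~P)) nand R) nand ((P -> R) | Q)

~P = ~F = T
Q xor ~P = T xor T = F
R <-> (Q xor ~P) = F <-> F = T
(R <-> (Q xor ~P)) nand R = T nand F = T
P -> R = F -> F = T
(P -> R) | Q = T | T = T
((R <-> (Q xor ~P)) nand R) nand ((P -> R) | Q) = T nand T = F
Hence (B) is false.

(A) true; (B) false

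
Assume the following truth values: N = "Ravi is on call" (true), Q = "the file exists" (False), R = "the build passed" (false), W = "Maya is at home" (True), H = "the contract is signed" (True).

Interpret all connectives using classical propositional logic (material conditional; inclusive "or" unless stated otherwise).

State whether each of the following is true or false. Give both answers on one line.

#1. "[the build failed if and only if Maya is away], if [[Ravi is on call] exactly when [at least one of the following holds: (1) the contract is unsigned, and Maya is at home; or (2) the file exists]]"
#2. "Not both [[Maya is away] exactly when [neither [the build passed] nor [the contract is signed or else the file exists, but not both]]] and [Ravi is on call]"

#1 true; #2 false

#1: Parsed as (N iff ((not H and W) or Q)) -> (not R iff not W)

not H = not True = False
not H and W = False and True = False
(not H and W) or Q = False or False = False
N iff ((not H and W) or Q) = True iff False = False
not R = not False = True
not W = not True = False
not R iff not W = True iff False = False
(N iff ((not H and W) or Q)) -> (not R iff not W) = False -> False = True
So #1 is true.

#2: Formalization: (not W iff (R nor (H xor Q))) nand N

not W = not True = False
H xor Q = True xor False = True
R nor (H xor Q) = False nor True = False
not W iff (R nor (H xor Q)) = False iff False = True
(not W iff (R nor (H xor Q))) nand N = True nand True = False
So #2 is false.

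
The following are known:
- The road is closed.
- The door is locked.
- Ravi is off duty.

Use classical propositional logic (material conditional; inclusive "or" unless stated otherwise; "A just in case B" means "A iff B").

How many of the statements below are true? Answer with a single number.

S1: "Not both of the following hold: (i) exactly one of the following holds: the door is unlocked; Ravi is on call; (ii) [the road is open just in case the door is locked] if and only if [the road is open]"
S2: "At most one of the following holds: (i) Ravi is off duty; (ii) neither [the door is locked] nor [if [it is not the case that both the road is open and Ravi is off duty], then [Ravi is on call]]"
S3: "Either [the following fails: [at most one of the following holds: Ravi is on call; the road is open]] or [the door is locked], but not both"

Let Q = "the door is locked" (T), R = "Ravi is on call" (F), P = "the road is closed" (T).

S1: Parsed as (~Q xor R) nand ((~P <-> Q) <-> ~P)

~Q = ~T = F
~Q xor R = F xor F = F
~P = ~T = F
~P <-> Q = F <-> T = F
~P = ~T = F
(~P <-> Q) <-> ~P = F <-> F = T
(~Q xor R) nand ((~P <-> Q) <-> ~P) = F nand T = T
So S1 is true.

S2: This is ~R nand (Q nor ((~P nand ~R) -> R)).

~R = ~F = T
~P = ~T = F
~R = ~F = T
~P nand ~R = F nand T = T
(~P nand ~R) -> R = T -> F = F
Q nor ((~P nand ~R) -> R) = T nor F = F
~R nand (Q nor ((~P nand ~R) -> R)) = T nand F = T
Thus S2 is true.

S3: This is ~(R nand ~P) xor Q.

~P = ~T = F
R nand ~P = F nand F = T
~(R nand ~P) = ~T = F
~(R nand ~P) xor Q = F xor T = T
So S3 is true.

True statements: 3.

3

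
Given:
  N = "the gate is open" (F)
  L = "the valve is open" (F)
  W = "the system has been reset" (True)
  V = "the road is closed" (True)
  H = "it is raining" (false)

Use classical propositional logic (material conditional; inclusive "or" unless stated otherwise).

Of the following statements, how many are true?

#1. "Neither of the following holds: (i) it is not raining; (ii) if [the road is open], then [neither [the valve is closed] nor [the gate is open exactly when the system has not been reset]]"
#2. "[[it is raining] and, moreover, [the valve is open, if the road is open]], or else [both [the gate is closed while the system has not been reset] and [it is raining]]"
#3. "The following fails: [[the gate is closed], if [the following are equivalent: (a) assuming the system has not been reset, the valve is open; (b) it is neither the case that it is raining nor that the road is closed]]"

#1: Formalization: ~H nor (~V -> (~L nor (N <-> ~W)))

~H = ~F = T
~V = ~T = F
~L = ~F = T
~W = ~T = F
N <-> ~W = F <-> F = T
~L nor (N <-> ~W) = T nor T = F
~V -> (~L nor (N <-> ~W)) = F -> F = T
~H nor (~V -> (~L nor (N <-> ~W))) = T nor T = F
Thus #1 is false.

#2: Formalization: (H & (~V -> L)) | ((~N & ~W) & H)

~V = ~T = F
~V -> L = F -> F = T
H & (~V -> L) = F & T = F
~N = ~F = T
~W = ~T = F
~N & ~W = T & F = F
(~N & ~W) & H = F & F = F
(H & (~V -> L)) | ((~N & ~W) & H) = F | F = F
Hence #2 is false.

#3: Formalization: ~(((~W -> L) <-> (H nor V)) -> ~N)

~W = ~T = F
~W -> L = F -> F = T
H nor V = F nor T = F
(~W -> L) <-> (H nor V) = T <-> F = F
~N = ~F = T
((~W -> L) <-> (H nor V)) -> ~N = F -> T = T
~(((~W -> L) <-> (H nor V)) -> ~N) = ~T = F
Thus #3 is false.

0 of the 3 statements are true (none).

0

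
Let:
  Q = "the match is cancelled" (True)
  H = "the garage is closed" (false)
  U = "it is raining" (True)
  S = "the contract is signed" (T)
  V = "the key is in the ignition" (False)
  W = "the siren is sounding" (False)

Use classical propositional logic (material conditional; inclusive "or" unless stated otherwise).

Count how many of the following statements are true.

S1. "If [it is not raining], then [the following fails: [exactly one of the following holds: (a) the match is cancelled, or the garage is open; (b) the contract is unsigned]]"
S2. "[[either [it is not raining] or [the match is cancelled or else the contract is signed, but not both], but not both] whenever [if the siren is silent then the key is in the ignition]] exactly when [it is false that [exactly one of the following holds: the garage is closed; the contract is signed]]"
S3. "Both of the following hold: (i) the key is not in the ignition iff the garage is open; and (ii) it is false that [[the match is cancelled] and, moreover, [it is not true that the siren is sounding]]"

S1: Formalization: not U -> not ((Q or not H) xor not S)

not U = not True = False
not H = not False = True
Q or not H = True or True = True
not S = not True = False
(Q or not H) xor not S = True xor False = True
not ((Q or not H) xor not S) = not True = False
not U -> not ((Q or not H) xor not S) = False -> False = True
So S1 is true.

S2: This is ((not W -> V) -> (not U xor (Q xor S))) iff not (H xor S).

not W = not False = True
not W -> V = True -> False = False
not U = not True = False
Q xor S = True xor True = False
not U xor (Q xor S) = False xor False = False
(not W -> V) -> (not U xor (Q xor S)) = False -> False = True
H xor S = False xor True = True
not (H xor S) = not True = False
((not W -> V) -> (not U xor (Q xor S))) iff not (H xor S) = True iff False = False
So S2 is false.

S3: Parsed as (not V iff not H) and not (Q and not W)

not V = not False = True
not H = not False = True
not V iff not H = True iff True = True
not W = not False = True
Q and not W = True and True = True
not (Q and not W) = not True = False
(not V iff not H) and not (Q and not W) = True and False = False
So S3 is false.

True statements: 1 (S1).

1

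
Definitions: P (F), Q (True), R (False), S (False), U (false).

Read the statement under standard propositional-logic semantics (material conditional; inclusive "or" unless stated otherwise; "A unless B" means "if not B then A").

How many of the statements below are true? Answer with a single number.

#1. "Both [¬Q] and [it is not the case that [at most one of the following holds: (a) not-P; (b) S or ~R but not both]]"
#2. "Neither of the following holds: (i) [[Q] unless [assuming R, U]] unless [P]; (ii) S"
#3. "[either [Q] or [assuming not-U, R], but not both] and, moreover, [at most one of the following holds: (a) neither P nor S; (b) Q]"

0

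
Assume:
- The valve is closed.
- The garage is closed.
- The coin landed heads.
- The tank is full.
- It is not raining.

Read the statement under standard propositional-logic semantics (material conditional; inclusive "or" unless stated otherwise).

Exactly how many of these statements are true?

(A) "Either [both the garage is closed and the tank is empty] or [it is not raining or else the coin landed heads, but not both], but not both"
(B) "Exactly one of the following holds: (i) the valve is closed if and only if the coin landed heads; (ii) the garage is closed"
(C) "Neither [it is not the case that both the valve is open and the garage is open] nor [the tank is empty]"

0

Let Q = "the garage is closed" (T), S = "the tank is full" (T), U = "it is raining" (F), R = "the coin landed heads" (T), P = "the valve is open" (F).

(A): Formalization: (Q ∧ ¬S) ⊕ (¬U ⊕ R)

¬S = ¬T = F
Q ∧ ¬S = T ∧ F = F
¬U = ¬F = T
¬U ⊕ R = T ⊕ T = F
(Q ∧ ¬S) ⊕ (¬U ⊕ R) = F ⊕ F = F
Hence (A) is false.

(B): This is (¬P ↔ R) ⊕ Q.

¬P = ¬F = T
¬P ↔ R = T ↔ T = T
(¬P ↔ R) ⊕ Q = T ⊕ T = F
Thus (B) is false.

(C): Formalization: (P ↑ ¬Q) ↓ ¬S

¬Q = ¬T = F
P ↑ ¬Q = F ↑ F = T
¬S = ¬T = F
(P ↑ ¬Q) ↓ ¬S = T ↓ F = F
Thus (C) is false.

True statements: 0 (none).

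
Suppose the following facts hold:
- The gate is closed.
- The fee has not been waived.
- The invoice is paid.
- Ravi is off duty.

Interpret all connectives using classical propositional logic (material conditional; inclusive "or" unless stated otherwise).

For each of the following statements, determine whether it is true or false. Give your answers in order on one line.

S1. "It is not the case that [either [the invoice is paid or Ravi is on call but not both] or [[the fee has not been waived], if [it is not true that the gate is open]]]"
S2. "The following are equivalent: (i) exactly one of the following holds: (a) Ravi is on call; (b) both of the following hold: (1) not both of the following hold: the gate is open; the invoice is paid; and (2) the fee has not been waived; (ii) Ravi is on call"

S1 F / S2 F

Let D = "the invoice is paid" (T), R = "Ravi is on call" (F), Q = "the gate is open" (F), N = "the fee has been waived" (F).

S1: Formalization: ¬((D ⊕ R) ∨ (¬Q → ¬N))

D ⊕ R = T ⊕ F = T
¬Q = ¬F = T
¬N = ¬F = T
¬Q → ¬N = T → T = T
(D ⊕ R) ∨ (¬Q → ¬N) = T ∨ T = T
¬((D ⊕ R) ∨ (¬Q → ¬N)) = ¬T = F
So S1 is false.

S2: Formalization: (R ⊕ ((Q ↑ D) ∧ ¬N)) ↔ R

Q ↑ D = F ↑ T = T
¬N = ¬F = T
(Q ↑ D) ∧ ¬N = T ∧ T = T
R ⊕ ((Q ↑ D) ∧ ¬N) = F ⊕ T = T
(R ⊕ ((Q ↑ D) ∧ ¬N)) ↔ R = T ↔ F = F
Hence S2 is false.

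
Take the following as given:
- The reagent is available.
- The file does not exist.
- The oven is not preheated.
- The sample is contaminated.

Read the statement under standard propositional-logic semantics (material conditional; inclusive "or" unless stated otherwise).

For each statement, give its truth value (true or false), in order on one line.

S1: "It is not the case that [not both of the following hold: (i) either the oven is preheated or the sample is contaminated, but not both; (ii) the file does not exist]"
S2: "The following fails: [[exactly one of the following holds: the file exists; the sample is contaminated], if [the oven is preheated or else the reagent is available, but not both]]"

S1 True, S2 False

Let L = "the oven is preheated" (False), K = "the sample is contaminated" (True), Q = "the file exists" (False), U = "the reagent is available" (True).

S1: Parsed as not ((L xor K) nand not Q)

L xor K = False xor True = True
not Q = not False = True
(L xor K) nand not Q = True nand True = False
not ((L xor K) nand not Q) = not False = True
Hence S1 is true.

S2: Parsed as not ((L xor U) -> (Q xor K))

L xor U = False xor True = True
Q xor K = False xor True = True
(L xor U) -> (Q xor K) = True -> True = True
not ((L xor U) -> (Q xor K)) = not True = False
Thus S2 is false.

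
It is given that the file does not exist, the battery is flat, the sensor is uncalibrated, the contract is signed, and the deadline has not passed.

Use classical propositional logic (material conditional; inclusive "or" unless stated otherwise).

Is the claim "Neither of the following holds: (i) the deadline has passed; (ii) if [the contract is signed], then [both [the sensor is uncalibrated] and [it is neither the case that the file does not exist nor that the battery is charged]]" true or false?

true

Let U = "the deadline has passed" (False), S = "the contract is signed" (True), R = "the sensor is calibrated" (False), P = "the file exists" (False), Q = "the battery is charged" (False).
Formalization: U nor (S -> (not R and (not P nor Q)))

not R = not False = True
not P = not False = True
not P nor Q = True nor False = False
not R and (not P nor Q) = True and False = False
S -> (not R and (not P nor Q)) = True -> False = False
U nor (S -> (not R and (not P nor Q))) = False nor False = True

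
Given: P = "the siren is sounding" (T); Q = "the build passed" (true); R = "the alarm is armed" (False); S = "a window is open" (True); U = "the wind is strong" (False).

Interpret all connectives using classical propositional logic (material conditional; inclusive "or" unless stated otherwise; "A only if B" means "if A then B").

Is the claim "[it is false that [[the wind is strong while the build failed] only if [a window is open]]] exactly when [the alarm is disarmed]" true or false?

The statement is false.

In symbols: not ((U and not Q) -> S) iff not R

not Q = not True = False
U and not Q = False and False = False
(U and not Q) -> S = False -> True = True
not ((U and not Q) -> S) = not True = False
not R = not False = True
not ((U and not Q) -> S) iff not R = False iff True = False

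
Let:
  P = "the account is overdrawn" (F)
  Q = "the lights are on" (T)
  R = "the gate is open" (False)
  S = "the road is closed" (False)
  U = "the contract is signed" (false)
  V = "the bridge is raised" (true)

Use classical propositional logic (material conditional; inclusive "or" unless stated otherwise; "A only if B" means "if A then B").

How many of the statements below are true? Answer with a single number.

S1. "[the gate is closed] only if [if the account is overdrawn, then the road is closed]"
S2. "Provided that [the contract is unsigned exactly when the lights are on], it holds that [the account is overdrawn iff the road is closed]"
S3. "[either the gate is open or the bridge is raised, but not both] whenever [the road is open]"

3

S1: In symbols: ¬R → (P → S)

¬R = ¬F = T
P → S = F → F = T
¬R → (P → S) = T → T = T
Hence S1 is true.

S2: Parsed as (¬U ↔ Q) → (P ↔ S)

¬U = ¬F = T
¬U ↔ Q = T ↔ T = T
P ↔ S = F ↔ F = T
(¬U ↔ Q) → (P ↔ S) = T → T = T
Hence S2 is true.

S3: In symbols: ¬S → (R ⊕ V)

¬S = ¬F = T
R ⊕ V = F ⊕ T = T
¬S → (R ⊕ V) = T → T = T
So S3 is true.

3 of the 3 statements are true.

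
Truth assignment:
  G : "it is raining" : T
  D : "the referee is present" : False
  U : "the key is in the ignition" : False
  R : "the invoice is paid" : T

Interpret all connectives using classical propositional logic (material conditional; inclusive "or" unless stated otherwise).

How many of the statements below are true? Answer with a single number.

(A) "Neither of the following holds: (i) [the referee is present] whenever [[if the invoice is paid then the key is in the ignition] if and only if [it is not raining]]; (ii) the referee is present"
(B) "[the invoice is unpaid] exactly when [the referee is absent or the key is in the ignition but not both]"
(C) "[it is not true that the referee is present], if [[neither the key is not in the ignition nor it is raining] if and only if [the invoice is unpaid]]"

(A): Parsed as (((R -> U) iff not G) -> D) nor D

R -> U = True -> False = False
not G = not True = False
(R -> U) iff not G = False iff False = True
((R -> U) iff not G) -> D = True -> False = False
(((R -> U) iff not G) -> D) nor D = False nor False = True
Hence (A) is true.

(B): This is not R iff (not D xor U).

not R = not True = False
not D = not False = True
not D xor U = True xor False = True
not R iff (not D xor U) = False iff True = False
Thus (B) is false.

(C): Formalization: ((not U nor G) iff not R) -> not D

not U = not False = True
not U nor G = True nor True = False
not R = not True = False
(not U nor G) iff not R = False iff False = True
not D = not False = True
((not U nor G) iff not R) -> not D = True -> True = True
Hence (C) is true.

True statements: 2 ((A), (C)).

2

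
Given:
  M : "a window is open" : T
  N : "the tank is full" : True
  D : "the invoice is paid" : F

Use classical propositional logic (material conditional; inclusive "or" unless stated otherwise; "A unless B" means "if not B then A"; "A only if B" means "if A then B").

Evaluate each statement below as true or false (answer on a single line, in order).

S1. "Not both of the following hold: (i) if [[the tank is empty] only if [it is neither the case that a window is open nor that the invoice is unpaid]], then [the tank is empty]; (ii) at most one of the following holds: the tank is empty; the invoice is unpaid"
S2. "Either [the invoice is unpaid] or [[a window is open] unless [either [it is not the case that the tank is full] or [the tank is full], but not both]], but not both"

S1: In symbols: ((~N -> (M nor ~D)) -> ~N) nand (~N nand ~D)

~N = ~T = F
~D = ~F = T
M nor ~D = T nor T = F
~N -> (M nor ~D) = F -> F = T
~N = ~T = F
(~N -> (M nor ~D)) -> ~N = T -> F = F
~N = ~T = F
~D = ~F = T
~N nand ~D = F nand T = T
((~N -> (M nor ~D)) -> ~N) nand (~N nand ~D) = F nand T = T
So S1 is true.

S2: In symbols: ~D xor (M | (~N xor N))

~D = ~F = T
~N = ~T = F
~N xor N = F xor T = T
M | (~N xor N) = T | T = T
~D xor (M | (~N xor N)) = T xor T = F
Hence S2 is false.

S1 True, S2 False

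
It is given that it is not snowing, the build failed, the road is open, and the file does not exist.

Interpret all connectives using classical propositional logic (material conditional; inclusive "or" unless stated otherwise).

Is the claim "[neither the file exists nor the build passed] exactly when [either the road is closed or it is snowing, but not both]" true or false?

False.

Let S = "the file exists" (F), Q = "the build passed" (F), R = "the road is closed" (F), P = "it is snowing" (F).
This is (S nor Q) <-> (R xor P).

S nor Q = F nor F = T
R xor P = F xor F = F
(S nor Q) <-> (R xor P) = T <-> F = F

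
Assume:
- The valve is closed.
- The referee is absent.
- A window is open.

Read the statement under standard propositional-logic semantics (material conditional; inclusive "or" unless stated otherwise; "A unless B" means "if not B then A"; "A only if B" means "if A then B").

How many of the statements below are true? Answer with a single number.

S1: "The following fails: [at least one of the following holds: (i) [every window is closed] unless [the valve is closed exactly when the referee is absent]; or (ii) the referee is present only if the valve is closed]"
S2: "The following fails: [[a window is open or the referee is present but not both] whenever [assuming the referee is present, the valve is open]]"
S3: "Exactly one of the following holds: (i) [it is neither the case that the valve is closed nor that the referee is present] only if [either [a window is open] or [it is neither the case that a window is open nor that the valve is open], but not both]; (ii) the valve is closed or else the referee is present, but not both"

Let R = "a window is open" (True), U = "the valve is open" (False), M = "the referee is present" (False).

S1: Formalization: not ((not R or (not U iff not M)) or (M -> not U))

not R = not True = False
not U = not False = True
not M = not False = True
not U iff not M = True iff True = True
not R or (not U iff not M) = False or True = True
not U = not False = True
M -> not U = False -> True = True
(not R or (not U iff not M)) or (M -> not U) = True or True = True
not ((not R or (not U iff not M)) or (M -> not U)) = not True = False
Hence S1 is false.

S2: Formalization: not ((M -> U) -> (R xor M))

M -> U = False -> False = True
R xor M = True xor False = True
(M -> U) -> (R xor M) = True -> True = True
not ((M -> U) -> (R xor M)) = not True = False
So S2 is false.

S3: Formalization: ((not U nor M) -> (R xor (R nor U))) xor (not U xor M)

not U = not False = True
not U nor M = True nor False = False
R nor U = True nor False = False
R xor (R nor U) = True xor False = True
(not U nor M) -> (R xor (R nor U)) = False -> True = True
not U = not False = True
not U xor M = True xor False = True
((not U nor M) -> (R xor (R nor U))) xor (not U xor M) = True xor True = False
Hence S3 is false.

True statements: 0 (none).

0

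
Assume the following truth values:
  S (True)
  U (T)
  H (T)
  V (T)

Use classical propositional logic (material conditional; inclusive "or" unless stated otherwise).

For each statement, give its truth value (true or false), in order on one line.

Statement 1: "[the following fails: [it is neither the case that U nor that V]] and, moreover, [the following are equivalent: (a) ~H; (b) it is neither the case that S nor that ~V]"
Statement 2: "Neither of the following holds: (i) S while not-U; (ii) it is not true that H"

Statement 1: Parsed as not (U nor V) and (not H iff (S nor not V))

U nor V = True nor True = False
not (U nor V) = not False = True
not H = not True = False
not V = not True = False
S nor not V = True nor False = False
not H iff (S nor not V) = False iff False = True
not (U nor V) and (not H iff (S nor not V)) = True and True = True
Thus Statement 1 is true.

Statement 2: This is (S and not U) nor not H.

not U = not True = False
S and not U = True and False = False
not H = not True = False
(S and not U) nor not H = False nor False = True
Hence Statement 2 is true.

Statement 1 T; Statement 2 T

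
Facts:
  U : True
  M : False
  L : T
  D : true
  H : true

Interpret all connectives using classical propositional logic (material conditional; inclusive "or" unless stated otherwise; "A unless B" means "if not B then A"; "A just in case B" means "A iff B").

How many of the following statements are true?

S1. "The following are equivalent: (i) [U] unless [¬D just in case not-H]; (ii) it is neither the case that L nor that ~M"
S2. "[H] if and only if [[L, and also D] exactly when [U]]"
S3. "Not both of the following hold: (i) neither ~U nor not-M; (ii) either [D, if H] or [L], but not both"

2

S1: Parsed as (U ∨ (¬D ↔ ¬H)) ↔ (L ↓ ¬M)

¬D = ¬T = F
¬H = ¬T = F
¬D ↔ ¬H = F ↔ F = T
U ∨ (¬D ↔ ¬H) = T ∨ T = T
¬M = ¬F = T
L ↓ ¬M = T ↓ T = F
(U ∨ (¬D ↔ ¬H)) ↔ (L ↓ ¬M) = T ↔ F = F
So S1 is false.

S2: Formalization: H ↔ ((L ∧ D) ↔ U)

L ∧ D = T ∧ T = T
(L ∧ D) ↔ U = T ↔ T = T
H ↔ ((L ∧ D) ↔ U) = T ↔ T = T
So S2 is true.

S3: Formalization: (¬U ↓ ¬M) ↑ ((H → D) ⊕ L)

¬U = ¬T = F
¬M = ¬F = T
¬U ↓ ¬M = F ↓ T = F
H → D = T → T = T
(H → D) ⊕ L = T ⊕ T = F
(¬U ↓ ¬M) ↑ ((H → D) ⊕ L) = F ↑ F = T
Hence S3 is true.

True statements: 2 (S2, S3).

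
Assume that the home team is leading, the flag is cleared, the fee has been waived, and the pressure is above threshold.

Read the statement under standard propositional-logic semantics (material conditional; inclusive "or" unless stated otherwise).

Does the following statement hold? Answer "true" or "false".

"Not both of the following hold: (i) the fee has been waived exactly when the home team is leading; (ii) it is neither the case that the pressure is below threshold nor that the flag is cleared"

Let R = "the fee has been waived" (True), K = "the home team is leading" (True), S = "the pressure is above threshold" (True), Q = "the flag is set" (False).
In symbols: (R iff K) nand (not S nor not Q)

R iff K = True iff True = True
not S = not True = False
not Q = not False = True
not S nor not Q = False nor True = False
(R iff K) nand (not S nor not Q) = True nand False = True

The statement is true.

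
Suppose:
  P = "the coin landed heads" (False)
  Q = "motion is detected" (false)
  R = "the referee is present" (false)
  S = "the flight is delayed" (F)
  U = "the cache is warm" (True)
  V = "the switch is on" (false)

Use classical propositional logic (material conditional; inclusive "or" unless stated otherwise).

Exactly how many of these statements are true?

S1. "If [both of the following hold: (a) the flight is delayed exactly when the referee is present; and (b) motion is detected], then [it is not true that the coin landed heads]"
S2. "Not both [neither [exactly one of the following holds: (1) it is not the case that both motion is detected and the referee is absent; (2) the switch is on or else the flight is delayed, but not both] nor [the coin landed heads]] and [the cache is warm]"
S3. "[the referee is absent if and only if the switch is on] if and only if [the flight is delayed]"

3

S1: This is ((S <-> R) & Q) -> ~P.

S <-> R = F <-> F = T
(S <-> R) & Q = T & F = F
~P = ~F = T
((S <-> R) & Q) -> ~P = F -> T = T
Thus S1 is true.

S2: Formalization: (((Q nand ~R) xor (V xor S)) nor P) nand U

~R = ~F = T
Q nand ~R = F nand T = T
V xor S = F xor F = F
(Q nand ~R) xor (V xor S) = T xor F = T
((Q nand ~R) xor (V xor S)) nor P = T nor F = F
(((Q nand ~R) xor (V xor S)) nor P) nand U = F nand T = T
Hence S2 is true.

S3: Parsed as (~R <-> V) <-> S

~R = ~F = T
~R <-> V = T <-> F = F
(~R <-> V) <-> S = F <-> F = T
So S3 is true.

True statements: 3 (S1, S2, S3).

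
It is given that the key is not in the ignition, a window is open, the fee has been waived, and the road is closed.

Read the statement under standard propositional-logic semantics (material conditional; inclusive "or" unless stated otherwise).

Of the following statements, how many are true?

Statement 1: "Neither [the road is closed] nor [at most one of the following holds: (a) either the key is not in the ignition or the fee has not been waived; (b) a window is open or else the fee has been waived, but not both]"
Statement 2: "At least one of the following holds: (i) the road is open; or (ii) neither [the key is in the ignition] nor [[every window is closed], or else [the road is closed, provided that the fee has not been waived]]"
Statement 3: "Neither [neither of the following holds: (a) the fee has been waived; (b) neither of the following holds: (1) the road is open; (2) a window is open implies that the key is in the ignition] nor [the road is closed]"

0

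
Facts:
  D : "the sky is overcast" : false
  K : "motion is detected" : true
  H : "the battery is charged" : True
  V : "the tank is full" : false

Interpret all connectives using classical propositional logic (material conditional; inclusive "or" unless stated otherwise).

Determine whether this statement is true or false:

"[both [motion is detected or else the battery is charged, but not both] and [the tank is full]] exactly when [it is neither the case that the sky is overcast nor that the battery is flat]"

False

Parsed as ((K ⊕ H) ∧ V) ↔ (D ↓ ¬H)

K ⊕ H = T ⊕ T = F
(K ⊕ H) ∧ V = F ∧ F = F
¬H = ¬T = F
D ↓ ¬H = F ↓ F = T
((K ⊕ H) ∧ V) ↔ (D ↓ ¬H) = F ↔ T = F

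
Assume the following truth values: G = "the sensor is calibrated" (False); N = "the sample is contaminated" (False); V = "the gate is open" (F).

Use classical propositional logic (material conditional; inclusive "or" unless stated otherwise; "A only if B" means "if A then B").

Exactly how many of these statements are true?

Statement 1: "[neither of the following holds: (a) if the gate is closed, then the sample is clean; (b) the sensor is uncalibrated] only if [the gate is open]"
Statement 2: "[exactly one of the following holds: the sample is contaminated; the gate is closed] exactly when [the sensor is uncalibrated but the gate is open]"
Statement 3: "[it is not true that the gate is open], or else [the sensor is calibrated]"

2

Statement 1: This is ((~V -> ~N) nor ~G) -> V.

~V = ~F = T
~N = ~F = T
~V -> ~N = T -> T = T
~G = ~F = T
(~V -> ~N) nor ~G = T nor T = F
((~V -> ~N) nor ~G) -> V = F -> F = T
Hence Statement 1 is true.

Statement 2: This is (N xor ~V) <-> (~G & V).

~V = ~F = T
N xor ~V = F xor T = T
~G = ~F = T
~G & V = T & F = F
(N xor ~V) <-> (~G & V) = T <-> F = F
Hence Statement 2 is false.

Statement 3: Parsed as ~V | G

~V = ~F = T
~V | G = T | F = T
Hence Statement 3 is true.

Count: 2.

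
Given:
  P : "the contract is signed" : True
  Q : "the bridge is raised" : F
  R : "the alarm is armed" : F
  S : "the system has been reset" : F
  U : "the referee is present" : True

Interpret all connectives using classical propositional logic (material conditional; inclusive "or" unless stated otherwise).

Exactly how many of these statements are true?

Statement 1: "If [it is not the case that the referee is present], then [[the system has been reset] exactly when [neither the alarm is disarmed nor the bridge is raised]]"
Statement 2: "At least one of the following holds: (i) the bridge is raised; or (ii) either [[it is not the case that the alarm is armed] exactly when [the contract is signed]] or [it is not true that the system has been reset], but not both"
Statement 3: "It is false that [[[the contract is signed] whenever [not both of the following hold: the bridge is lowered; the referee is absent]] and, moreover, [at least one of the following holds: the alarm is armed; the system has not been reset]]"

1

Statement 1: Formalization: ¬U → (S ↔ (¬R ↓ Q))

¬U = ¬T = F
¬R = ¬F = T
¬R ↓ Q = T ↓ F = F
S ↔ (¬R ↓ Q) = F ↔ F = T
¬U → (S ↔ (¬R ↓ Q)) = F → T = T
So Statement 1 is true.

Statement 2: In symbols: Q ∨ ((¬R ↔ P) ⊕ ¬S)

¬R = ¬F = T
¬R ↔ P = T ↔ T = T
¬S = ¬F = T
(¬R ↔ P) ⊕ ¬S = T ⊕ T = F
Q ∨ ((¬R ↔ P) ⊕ ¬S) = F ∨ F = F
Thus Statement 2 is false.

Statement 3: Formalization: ¬(((¬Q ↑ ¬U) → P) ∧ (R ∨ ¬S))

¬Q = ¬F = T
¬U = ¬T = F
¬Q ↑ ¬U = T ↑ F = T
(¬Q ↑ ¬U) → P = T → T = T
¬S = ¬F = T
R ∨ ¬S = F ∨ T = T
((¬Q ↑ ¬U) → P) ∧ (R ∨ ¬S) = T ∧ T = T
¬(((¬Q ↑ ¬U) → P) ∧ (R ∨ ¬S)) = ¬T = F
Hence Statement 3 is false.

Count: 1.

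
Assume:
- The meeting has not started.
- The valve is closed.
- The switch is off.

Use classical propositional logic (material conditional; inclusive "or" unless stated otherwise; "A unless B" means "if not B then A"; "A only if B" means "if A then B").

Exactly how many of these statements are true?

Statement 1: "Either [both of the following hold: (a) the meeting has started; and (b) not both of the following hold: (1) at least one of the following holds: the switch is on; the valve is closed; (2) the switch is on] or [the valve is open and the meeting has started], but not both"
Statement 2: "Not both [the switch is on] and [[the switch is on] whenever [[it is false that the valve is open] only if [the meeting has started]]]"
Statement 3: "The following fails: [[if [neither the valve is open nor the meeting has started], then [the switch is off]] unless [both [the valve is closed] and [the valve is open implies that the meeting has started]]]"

1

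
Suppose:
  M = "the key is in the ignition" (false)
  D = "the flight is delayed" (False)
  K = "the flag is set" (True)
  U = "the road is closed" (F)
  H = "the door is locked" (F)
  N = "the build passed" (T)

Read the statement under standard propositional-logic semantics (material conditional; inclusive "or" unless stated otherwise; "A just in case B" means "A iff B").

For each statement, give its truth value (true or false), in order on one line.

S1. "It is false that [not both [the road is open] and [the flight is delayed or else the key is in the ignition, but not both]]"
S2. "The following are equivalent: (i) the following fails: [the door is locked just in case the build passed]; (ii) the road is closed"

S1: Formalization: ¬(¬U ↑ (D ⊕ M))

¬U = ¬F = T
D ⊕ M = F ⊕ F = F
¬U ↑ (D ⊕ M) = T ↑ F = T
¬(¬U ↑ (D ⊕ M)) = ¬T = F
Thus S1 is false.

S2: Parsed as ¬(H ↔ N) ↔ U

H ↔ N = F ↔ T = F
¬(H ↔ N) = ¬F = T
¬(H ↔ N) ↔ U = T ↔ F = F
So S2 is false.

S1 false / S2 false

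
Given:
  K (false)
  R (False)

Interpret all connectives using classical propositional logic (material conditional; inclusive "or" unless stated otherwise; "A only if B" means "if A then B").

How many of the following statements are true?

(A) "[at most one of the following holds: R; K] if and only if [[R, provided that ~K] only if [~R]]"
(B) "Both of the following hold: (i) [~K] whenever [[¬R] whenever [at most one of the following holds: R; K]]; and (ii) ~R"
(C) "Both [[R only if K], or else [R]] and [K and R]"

(A): Formalization: (R nand K) <-> ((~K -> R) -> ~R)

R nand K = F nand F = T
~K = ~F = T
~K -> R = T -> F = F
~R = ~F = T
(~K -> R) -> ~R = F -> T = T
(R nand K) <-> ((~K -> R) -> ~R) = T <-> T = T
Hence (A) is true.

(B): Parsed as (((R nand K) -> ~R) -> ~K) & ~R

R nand K = F nand F = T
~R = ~F = T
(R nand K) -> ~R = T -> T = T
~K = ~F = T
((R nand K) -> ~R) -> ~K = T -> T = T
~R = ~F = T
(((R nand K) -> ~R) -> ~K) & ~R = T & T = T
So (B) is true.

(C): Parsed as ((R -> K) | R) & (K & R)

R -> K = F -> F = T
(R -> K) | R = T | F = T
K & R = F & F = F
((R -> K) | R) & (K & R) = T & F = F
Hence (C) is false.

True statements: 2 ((A), (B)).

2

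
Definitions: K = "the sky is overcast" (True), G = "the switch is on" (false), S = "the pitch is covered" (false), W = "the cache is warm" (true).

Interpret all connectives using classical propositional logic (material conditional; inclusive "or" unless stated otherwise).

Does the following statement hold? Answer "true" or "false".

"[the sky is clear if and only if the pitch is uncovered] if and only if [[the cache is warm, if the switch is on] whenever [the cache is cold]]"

false

Formalization: (~K <-> ~S) <-> (~W -> (G -> W))

~K = ~T = F
~S = ~F = T
~K <-> ~S = F <-> T = F
~W = ~T = F
G -> W = F -> T = T
~W -> (G -> W) = F -> T = T
(~K <-> ~S) <-> (~W -> (G -> W)) = F <-> T = F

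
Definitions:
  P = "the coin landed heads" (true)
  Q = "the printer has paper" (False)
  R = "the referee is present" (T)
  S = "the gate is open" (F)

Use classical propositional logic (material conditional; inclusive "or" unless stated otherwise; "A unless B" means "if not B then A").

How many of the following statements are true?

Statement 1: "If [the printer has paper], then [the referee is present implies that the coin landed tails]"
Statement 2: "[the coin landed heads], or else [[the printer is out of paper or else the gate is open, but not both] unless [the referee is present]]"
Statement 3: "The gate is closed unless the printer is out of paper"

Statement 1: Parsed as Q -> (R -> ~P)

~P = ~T = F
R -> ~P = T -> F = F
Q -> (R -> ~P) = F -> F = T
So Statement 1 is true.

Statement 2: In symbols: P | ((~Q xor S) | R)

~Q = ~F = T
~Q xor S = T xor F = T
(~Q xor S) | R = T | T = T
P | ((~Q xor S) | R) = T | T = T
So Statement 2 is true.

Statement 3: In symbols: ~S | ~Q

~S = ~F = T
~Q = ~F = T
~S | ~Q = T | T = T
Hence Statement 3 is true.

Count: 3.

3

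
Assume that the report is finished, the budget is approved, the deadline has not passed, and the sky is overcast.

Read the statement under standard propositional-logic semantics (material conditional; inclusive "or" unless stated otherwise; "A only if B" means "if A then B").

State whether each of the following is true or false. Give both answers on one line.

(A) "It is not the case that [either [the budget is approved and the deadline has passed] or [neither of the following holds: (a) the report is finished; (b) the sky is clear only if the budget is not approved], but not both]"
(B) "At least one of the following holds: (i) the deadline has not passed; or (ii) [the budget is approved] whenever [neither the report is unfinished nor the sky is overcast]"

(A) T / (B) T

Let Q = "the budget is approved" (True), R = "the deadline has passed" (False), P = "the report is finished" (True), S = "the sky is overcast" (True).

(A): This is not ((Q and R) xor (P nor (not S -> not Q))).

Q and R = True and False = False
not S = not True = False
not Q = not True = False
not S -> not Q = False -> False = True
P nor (not S -> not Q) = True nor True = False
(Q and R) xor (P nor (not S -> not Q)) = False xor False = False
not ((Q and R) xor (P nor (not S -> not Q))) = not False = True
So (A) is true.

(B): Formalization: not R or ((not P nor S) -> Q)

not R = not False = True
not P = not True = False
not P nor S = False nor True = False
(not P nor S) -> Q = False -> True = True
not R or ((not P nor S) -> Q) = True or True = True
Thus (B) is true.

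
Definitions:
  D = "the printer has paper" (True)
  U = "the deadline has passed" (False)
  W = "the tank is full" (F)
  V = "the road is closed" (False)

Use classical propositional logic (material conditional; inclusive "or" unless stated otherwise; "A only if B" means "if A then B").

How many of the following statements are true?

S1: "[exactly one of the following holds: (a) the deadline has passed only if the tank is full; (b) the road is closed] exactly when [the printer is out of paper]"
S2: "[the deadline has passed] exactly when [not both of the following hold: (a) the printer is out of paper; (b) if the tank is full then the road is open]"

0

S1: In symbols: ((U -> W) xor V) iff not D

U -> W = False -> False = True
(U -> W) xor V = True xor False = True
not D = not True = False
((U -> W) xor V) iff not D = True iff False = False
Thus S1 is false.

S2: Formalization: U iff (not D nand (W -> not V))

not D = not True = False
not V = not False = True
W -> not V = False -> True = True
not D nand (W -> not V) = False nand True = True
U iff (not D nand (W -> not V)) = False iff True = False
So S2 is false.

0 of the 2 statements are true (none).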